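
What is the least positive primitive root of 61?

φ(61) = 61 − 1 = 60 = 2^2 · 3 · 5.
Test candidates g = 2, 3, … against the prime factors q ∈ {2, 3, 5} of φ(61): g is a generator iff g^(60/q) ≢ 1 for every such q.
g = 2: 2^30 ≡ 60; 2^20 ≡ 47; 2^12 ≡ 9 — none is 1, so 2 is a primitive root.
So 2 is the smallest generator of (Z/61Z)^×.

2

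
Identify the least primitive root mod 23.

5

φ(23) = 23 − 1 = 22 = 2 · 11.
g is a primitive root iff g^(22/q) ≢ 1 (mod 23) for each prime q ∈ {2, 11}.
g = 2: 2^11 ≡ 1 — hits 1, so not a primitive root.
g = 3: 3^11 ≡ 1 — hits 1, so not a primitive root.
g = 4: 4^11 ≡ 1 — hits 1, so not a primitive root.
g = 5: 5^11 ≡ 22; 5^2 ≡ 2 — none is 1, so 5 is a primitive root.
So 5 is the smallest generator of (Z/23Z)^×.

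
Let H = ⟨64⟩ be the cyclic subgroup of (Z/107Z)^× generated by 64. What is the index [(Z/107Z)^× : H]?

2

ord(64) | φ(107) = 107 − 1 = 106 = 2 · 53.
Divisors of 106: 1, 2, 53, 106.
Check 64^d mod 107 for each divisor in increasing order:
64^1 ≡ 64
64^2 ≡ 30
64^53 ≡ 1
Thus |⟨64⟩| = ord(64) = 53.
The index is φ(107) / ord(64) = 106 / 53 = 2.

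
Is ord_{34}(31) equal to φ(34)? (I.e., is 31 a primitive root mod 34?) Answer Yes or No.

Yes

φ(34) = φ(2)·φ(17) = 1·16 = 16 = 2^4.
An element g generates (Z/34Z)^× iff g^(16/q) ≢ 1 (mod 34) for each prime q ∈ {2}.
31^8 ≡ 33 (mod 34)  [q = 2: ≢ 1 ✓]
Every test exponent gives a nontrivial residue, hence 31 generates the full group.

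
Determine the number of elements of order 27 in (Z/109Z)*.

18

φ(109) = 109 − 1 = 108 = 2^2 · 3^3.
In a cyclic group of order 108, there are φ(d) elements of order d for each divisor d of 108, and zero for non-divisors.
27 = 3^3 divides 108, and φ(27) = 18.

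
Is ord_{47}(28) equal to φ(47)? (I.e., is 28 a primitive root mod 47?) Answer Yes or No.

φ(47) = 47 − 1 = 46 = 2 · 23.
An element g generates (Z/47Z)^× iff g^(46/q) ≢ 1 (mod 47) for each prime q ∈ {2, 23}.
28^23 ≡ 1 (mod 47)  [q = 2: ≡ 1 ✗]
28^2 ≡ 32 (mod 47)  [q = 23: ≢ 1 ✓]
The check at q = 2 fails, so 28 generates a proper subgroup.

No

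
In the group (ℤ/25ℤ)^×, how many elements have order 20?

φ(25) = φ(5^2) = 5·(5−1) = 20 = 2^2 · 5.
In a cyclic group of order 20, there are φ(d) elements of order d for each divisor d of 20, and zero for non-divisors.
20 = 2^2 · 5 divides 20, and φ(20) = 8.

8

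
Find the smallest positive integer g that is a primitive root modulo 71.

7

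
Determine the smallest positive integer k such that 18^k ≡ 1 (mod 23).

11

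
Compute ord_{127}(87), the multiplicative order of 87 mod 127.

21

By Lagrange's theorem, ord_127(87) divides φ(127) = 127 − 1 = 126 = 2 · 3^2 · 7.
Divisors of 126: 1, 2, 3, 6, 7, 9, 14, 18, 21, 42, 63, 126.
Test each divisor d:
87^1 ≡ 87 (mod 127)
87^2 ≡ 76 (mod 127)
87^3 ≡ 8 (mod 127)
87^6 ≡ 64 (mod 127)
87^7 ≡ 107 (mod 127)
87^9 ≡ 4 (mod 127)
87^14 ≡ 19 (mod 127)
87^18 ≡ 16 (mod 127)
87^21 ≡ 1 (mod 127) ✓
So ord_127(87) = 21.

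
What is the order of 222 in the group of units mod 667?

308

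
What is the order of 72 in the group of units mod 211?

210

Since 72 ∈ (Z/211Z)^×, its order divides φ(211) = 211 − 1 = 210 = 2 · 3 · 5 · 7.
Divisors of 210: 1, 2, 3, 5, 6, 7, 10, 14, 15, 21, 30, 35, 42, 70, 105, 210.
Test each divisor d:
72^1 ≡ 72
72^2 ≡ 120
72^3 ≡ 200
72^5 ≡ 157
72^6 ≡ 121
72^7 ≡ 61
72^10 ≡ 173
72^14 ≡ 134
72^15 ≡ 153
72^21 ≡ 156
72^30 ≡ 199
72^35 ≡ 15
72^42 ≡ 71
72^70 ≡ 14
72^105 ≡ 210
72^210 ≡ 1
The smallest such exponent is 210, so the order of 72 is 210.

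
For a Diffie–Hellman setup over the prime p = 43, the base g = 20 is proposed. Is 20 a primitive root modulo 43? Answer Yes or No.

Yes

φ(43) = 43 − 1 = 42 = 2 · 3 · 7.
An element g generates (Z/43Z)^× iff g^(42/q) ≢ 1 (mod 43) for each prime q ∈ {2, 3, 7}.
20^21 ≡ 42 (mod 43)  [q = 2: ≢ 1 ✓]
20^14 ≡ 36 (mod 43)  [q = 3: ≢ 1 ✓]
20^6 ≡ 4 (mod 43)  [q = 7: ≢ 1 ✓]
None equal 1, so ord_43(20) = 42: 20 is a primitive root.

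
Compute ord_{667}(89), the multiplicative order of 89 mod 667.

308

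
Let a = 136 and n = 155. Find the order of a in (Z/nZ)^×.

30

By Lagrange's theorem, ord_155(136) divides φ(155) = φ(5·31) = (5−1)·(31−1) = 4·30 = 120 = 2^3 · 3 · 5.
Divisors of 120: 1, 2, 3, 4, 5, 6, 8, 10, 12, 15, 20, 24, 30, 40, 60, 120.
Test each divisor d:
136^1 ≡ 136
136^2 ≡ 51
136^3 ≡ 116
136^4 ≡ 121
136^5 ≡ 26
136^6 ≡ 126
136^8 ≡ 71
136^10 ≡ 56
136^12 ≡ 66
136^15 ≡ 61
136^20 ≡ 36
136^24 ≡ 16
136^30 ≡ 1
So ord_155(136) = 30.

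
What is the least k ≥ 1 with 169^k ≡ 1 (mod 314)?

ord(169) | φ(314) = φ(2)·φ(157) = 1·156 = 156 = 2^2 · 3 · 13.
Divisors of 156: 1, 2, 3, 4, 6, 12, 13, 26, 39, 52, 78, 156.
Test each divisor d:
169^1 ≡ 169
169^2 ≡ 301
169^3 ≡ 1
Hence ord(169) = 3.

3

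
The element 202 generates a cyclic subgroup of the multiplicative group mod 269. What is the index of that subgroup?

ord(202) | φ(269) = 269 − 1 = 268 = 2^2 · 67.
Divisors of 268: 1, 2, 4, 67, 134, 268.
Check 202^d mod 269 for each divisor in increasing order:
202^1 ≡ 202
202^2 ≡ 185
202^4 ≡ 62
202^67 ≡ 268
202^134 ≡ 1
Thus |⟨202⟩| = ord(202) = 134.
The index is φ(269) / ord(202) = 268 / 134 = 2.

2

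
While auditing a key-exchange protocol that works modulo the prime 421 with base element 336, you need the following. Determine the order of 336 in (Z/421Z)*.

By Lagrange's theorem, ord_421(336) divides φ(421) = 421 − 1 = 420 = 2^2 · 3 · 5 · 7.
Divisors of 420: 1, 2, 3, 4, 5, 6, 7, 10, 12, 14, 15, 20, 21, 28, 30, 35, 42, 60, 70, 84, 105, 140, 210, 420.
Compute 336^d (mod 421) for the divisors d until we hit 1:
336^1 ≡ 336
336^2 ≡ 68
336^3 ≡ 114
336^4 ≡ 414
336^5 ≡ 174
336^6 ≡ 366
336^7 ≡ 44
336^10 ≡ 385
336^12 ≡ 78
336^14 ≡ 252
336^15 ≡ 51
336^20 ≡ 33
336^21 ≡ 142
336^28 ≡ 354
336^30 ≡ 75
336^35 ≡ 420
336^42 ≡ 377
336^60 ≡ 152
336^70 ≡ 1
So ord_421(336) = 70.

70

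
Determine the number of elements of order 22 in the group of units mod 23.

10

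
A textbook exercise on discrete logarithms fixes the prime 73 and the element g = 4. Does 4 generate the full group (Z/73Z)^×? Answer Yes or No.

No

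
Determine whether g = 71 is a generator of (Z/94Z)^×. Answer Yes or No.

No

φ(94) = φ(2)·φ(47) = 1·46 = 46 = 2 · 23.
Test 71^(46/q) mod 94 for each prime factor q of 46:
71^23 ≡ 1 (mod 94)  [q = 2: ≡ 1 ✗]
71^2 ≡ 59 (mod 94)  [q = 23: ≢ 1 ✓]
Since 71^23 ≡ 1, the order of 71 divides 23 < 46, so 71 is not a primitive root.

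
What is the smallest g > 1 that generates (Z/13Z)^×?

2

φ(13) = 13 − 1 = 12 = 2^2 · 3.
Test candidates g = 2, 3, … against the prime factors q ∈ {2, 3} of φ(13): g is a generator iff g^(12/q) ≢ 1 for every such q.
g = 2: 2^6 ≡ 12; 2^4 ≡ 3 — none is 1, so 2 is a primitive root.
Hence the least primitive root of 13 is 2.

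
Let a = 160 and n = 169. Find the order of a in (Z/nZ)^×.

78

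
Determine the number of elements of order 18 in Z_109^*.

6

φ(109) = 109 − 1 = 108 = 2^2 · 3^3.
Since (Z/109Z)^× is cyclic of order 108, the number of elements of order d is φ(d) when d | 108 and 0 otherwise.
18 = 2 · 3^2 divides 108, and φ(18) = 6.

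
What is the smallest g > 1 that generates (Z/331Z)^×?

3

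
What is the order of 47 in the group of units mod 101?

50

By Lagrange's theorem, ord_101(47) divides φ(101) = 101 − 1 = 100 = 2^2 · 5^2.
Divisors of 100: 1, 2, 4, 5, 10, 20, 25, 50, 100.
Check 47^d mod 101 for each divisor in increasing order:
47^1 ≡ 47 (mod 101)
47^2 ≡ 88 (mod 101)
47^4 ≡ 68 (mod 101)
47^5 ≡ 65 (mod 101)
47^10 ≡ 84 (mod 101)
47^20 ≡ 87 (mod 101)
47^25 ≡ 100 (mod 101)
47^50 ≡ 1 (mod 101) ✓
Hence ord(47) = 50.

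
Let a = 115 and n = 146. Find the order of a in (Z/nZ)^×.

72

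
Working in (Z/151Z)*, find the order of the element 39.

75

ord(39) | φ(151) = 151 − 1 = 150 = 2 · 3 · 5^2.
Divisors of 150: 1, 2, 3, 5, 6, 10, 15, 25, 30, 50, 75, 150.
Check 39^d mod 151 for each divisor in increasing order:
39^1 ≡ 39 (mod 151)
39^2 ≡ 11 (mod 151)
39^3 ≡ 127 (mod 151)
39^5 ≡ 38 (mod 151)
39^6 ≡ 123 (mod 151)
39^10 ≡ 85 (mod 151)
39^15 ≡ 59 (mod 151)
39^25 ≡ 32 (mod 151)
39^30 ≡ 8 (mod 151)
39^50 ≡ 118 (mod 151)
39^75 ≡ 1 (mod 151) ✓
Hence ord(39) = 75.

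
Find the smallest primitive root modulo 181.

2

φ(181) = 181 − 1 = 180 = 2^2 · 3^2 · 5.
g is a primitive root iff g^(180/q) ≢ 1 (mod 181) for each prime q ∈ {2, 3, 5}.
g = 2: 2^90 ≡ 180; 2^60 ≡ 48; 2^36 ≡ 59 — none is 1, so 2 is a primitive root.
So 2 is the smallest generator of (Z/181Z)^×.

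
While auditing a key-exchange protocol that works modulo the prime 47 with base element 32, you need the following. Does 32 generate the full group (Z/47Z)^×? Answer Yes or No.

No

φ(47) = 47 − 1 = 46 = 2 · 23.
32 is a primitive root mod 47 iff 32^(φ(47)/q) ≢ 1 for every prime q | φ(47), i.e. q ∈ {2, 23}.
32^23 ≡ 1 (mod 47)  [q = 2: ≡ 1 ✗]
32^2 ≡ 37 (mod 47)  [q = 23: ≢ 1 ✓]
The check at q = 2 fails, so 32 generates a proper subgroup.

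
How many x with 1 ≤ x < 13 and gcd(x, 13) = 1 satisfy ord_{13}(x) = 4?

2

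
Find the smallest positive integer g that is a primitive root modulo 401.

φ(401) = 401 − 1 = 400 = 2^4 · 5^2.
g is a primitive root iff g^(400/q) ≢ 1 (mod 401) for each prime q ∈ {2, 5}.
g = 2: 2^200 ≡ 1 — hits 1, so not a primitive root.
g = 3: 3^200 ≡ 400; 3^80 ≡ 72 — none is 1, so 3 is a primitive root.
The smallest primitive root modulo 401 is 3.

3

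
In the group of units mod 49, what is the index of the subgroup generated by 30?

14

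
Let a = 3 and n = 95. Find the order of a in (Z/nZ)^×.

The order of 3 must divide φ(95) = φ(5·19) = (5−1)·(19−1) = 4·18 = 72 = 2^3 · 3^2.
Divisors of 72: 1, 2, 3, 4, 6, 8, 9, 12, 18, 24, 36, 72.
Test each divisor d:
3^1 ≡ 3
3^2 ≡ 9
3^3 ≡ 27
3^4 ≡ 81
3^6 ≡ 64
3^8 ≡ 6
3^9 ≡ 18
3^12 ≡ 11
3^18 ≡ 39
3^24 ≡ 26
3^36 ≡ 1
So ord_95(3) = 36.

36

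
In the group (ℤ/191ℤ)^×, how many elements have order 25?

φ(191) = 191 − 1 = 190 = 2 · 5 · 19.
(Z/191Z)^× is cyclic (|G| = 190); a cyclic group of order m has exactly φ(d) elements of each order d | m, and none otherwise.
25 does not divide 190, so no element of (Z/191Z)^× has order 25.

0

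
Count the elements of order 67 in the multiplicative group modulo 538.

φ(538) = φ(2)·φ(269) = 1·268 = 268 = 2^2 · 67.
Since (Z/538Z)^× is cyclic of order 268, the number of elements of order d is φ(d) when d | 268 and 0 otherwise.
67 | 268, and φ(67) = 67 − 1 = 66.

66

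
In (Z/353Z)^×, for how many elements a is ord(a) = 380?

0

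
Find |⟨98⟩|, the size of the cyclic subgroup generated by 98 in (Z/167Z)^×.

Since 98 ∈ (Z/167Z)^×, its order divides φ(167) = 167 − 1 = 166 = 2 · 83.
Divisors of 166: 1, 2, 83, 166.
Check 98^d mod 167 for each divisor in increasing order:
98^1 ≡ 98 (mod 167)
98^2 ≡ 85 (mod 167)
98^83 ≡ 1 (mod 167) ✓
Hence ord(98) = 83.

83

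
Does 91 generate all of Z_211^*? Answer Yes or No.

φ(211) = 211 − 1 = 210 = 2 · 3 · 5 · 7.
It suffices to check that the order of 91 is not a proper divisor of 210: compute 91^(210/q) for q ∈ {2, 3, 5, 7}.
91^105 ≡ 210 (mod 211)  [q = 2: ≢ 1 ✓]
91^70 ≡ 196 (mod 211)  [q = 3: ≢ 1 ✓]
91^42 ≡ 188 (mod 211)  [q = 5: ≢ 1 ✓]
91^30 ≡ 144 (mod 211)  [q = 7: ≢ 1 ✓]
Every test exponent gives a nontrivial residue, hence 91 generates the full group.

Yes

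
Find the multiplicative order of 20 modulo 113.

112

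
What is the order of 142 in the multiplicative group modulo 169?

26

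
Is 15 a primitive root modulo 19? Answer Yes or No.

Yes

φ(19) = 19 − 1 = 18 = 2 · 3^2.
An element g generates (Z/19Z)^× iff g^(18/q) ≢ 1 (mod 19) for each prime q ∈ {2, 3}.
15^9 ≡ 18 (mod 19)  [q = 2: ≢ 1 ✓]
15^6 ≡ 11 (mod 19)  [q = 3: ≢ 1 ✓]
All checks pass, so 15 has order 18 and is a primitive root modulo 19.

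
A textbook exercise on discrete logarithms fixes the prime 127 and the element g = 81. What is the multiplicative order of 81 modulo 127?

By Lagrange's theorem, ord_127(81) divides φ(127) = 127 − 1 = 126 = 2 · 3^2 · 7.
Divisors of 126: 1, 2, 3, 6, 7, 9, 14, 18, 21, 42, 63, 126.
Compute 81^d (mod 127) for the divisors d until we hit 1:
81^1 ≡ 81
81^2 ≡ 84
81^3 ≡ 73
81^6 ≡ 122
81^7 ≡ 103
81^9 ≡ 16
81^14 ≡ 68
81^18 ≡ 2
81^21 ≡ 19
81^42 ≡ 107
81^63 ≡ 1
Hence ord(81) = 63.

63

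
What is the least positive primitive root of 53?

2

φ(53) = 53 − 1 = 52 = 2^2 · 13.
Test candidates g = 2, 3, … against the prime factors q ∈ {2, 13} of φ(53): g is a generator iff g^(52/q) ≢ 1 for every such q.
g = 2: 2^26 ≡ 52; 2^4 ≡ 16 — none is 1, so 2 is a primitive root.
So 2 is the smallest generator of (Z/53Z)^×.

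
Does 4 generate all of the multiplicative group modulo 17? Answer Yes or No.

No

φ(17) = 17 − 1 = 16 = 2^4.
Test 4^(16/q) mod 17 for each prime factor q of 16:
4^8 ≡ 1 (mod 17)  [q = 2: ≡ 1 ✗]
Since 4^8 ≡ 1, the order of 4 divides 8 < 16, so 4 is not a primitive root.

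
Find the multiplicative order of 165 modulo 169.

39

By Lagrange's theorem, ord_169(165) divides φ(169) = φ(13^2) = 13·(13−1) = 156 = 2^2 · 3 · 13.
Divisors of 156: 1, 2, 3, 4, 6, 12, 13, 26, 39, 52, 78, 156.
Test each divisor d:
165^1 ≡ 165 (mod 169)
165^2 ≡ 16 (mod 169)
165^3 ≡ 105 (mod 169)
165^4 ≡ 87 (mod 169)
165^6 ≡ 40 (mod 169)
165^12 ≡ 79 (mod 169)
165^13 ≡ 22 (mod 169)
165^26 ≡ 146 (mod 169)
165^39 ≡ 1 (mod 169) ✓
The smallest such exponent is 39, so the order of 165 is 39.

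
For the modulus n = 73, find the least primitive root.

φ(73) = 73 − 1 = 72 = 2^3 · 3^2.
Test candidates g = 2, 3, … against the prime factors q ∈ {2, 3} of φ(73): g is a generator iff g^(72/q) ≢ 1 for every such q.
g = 2: 2^36 ≡ 1 — hits 1, so not a primitive root.
g = 3: 3^36 ≡ 1 — hits 1, so not a primitive root.
g = 4: 4^36 ≡ 1 — hits 1, so not a primitive root.
g = 5: 5^36 ≡ 72; 5^24 ≡ 8 — none is 1, so 5 is a primitive root.
The smallest primitive root modulo 73 is 5.

5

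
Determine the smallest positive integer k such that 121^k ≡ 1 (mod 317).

79

The order of 121 must divide φ(317) = 317 − 1 = 316 = 2^2 · 79.
Divisors of 316: 1, 2, 4, 79, 158, 316.
Test each divisor d:
121^1 ≡ 121
121^2 ≡ 59
121^4 ≡ 311
121^79 ≡ 1
Hence ord(121) = 79.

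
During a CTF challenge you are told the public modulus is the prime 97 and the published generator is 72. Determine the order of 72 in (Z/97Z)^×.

Since 72 ∈ (Z/97Z)^×, its order divides φ(97) = 97 − 1 = 96 = 2^5 · 3.
Divisors of 96: 1, 2, 3, 4, 6, 8, 12, 16, 24, 32, 48, 96.
Evaluate successive powers at the divisors of 96:
72^1 ≡ 72 (mod 97)
72^2 ≡ 43 (mod 97)
72^3 ≡ 89 (mod 97)
72^4 ≡ 6 (mod 97)
72^6 ≡ 64 (mod 97)
72^8 ≡ 36 (mod 97)
72^12 ≡ 22 (mod 97)
72^16 ≡ 35 (mod 97)
72^24 ≡ 96 (mod 97)
72^32 ≡ 61 (mod 97)
72^48 ≡ 1 (mod 97) ✓
The smallest such exponent is 48, so the order of 72 is 48.

48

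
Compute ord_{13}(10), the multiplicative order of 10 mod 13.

6

Since 10 ∈ (Z/13Z)^×, its order divides φ(13) = 13 − 1 = 12 = 2^2 · 3.
Divisors of 12: 1, 2, 3, 4, 6, 12.
Compute 10^d (mod 13) for the divisors d until we hit 1:
10^1 ≡ 10
10^2 ≡ 9
10^3 ≡ 12
10^4 ≡ 3
10^6 ≡ 1
Hence ord(10) = 6.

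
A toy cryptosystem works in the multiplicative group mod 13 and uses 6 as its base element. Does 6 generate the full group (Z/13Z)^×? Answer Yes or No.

φ(13) = 13 − 1 = 12 = 2^2 · 3.
An element g generates (Z/13Z)^× iff g^(12/q) ≢ 1 (mod 13) for each prime q ∈ {2, 3}.
6^6 ≡ 12 (mod 13)  [q = 2: ≢ 1 ✓]
6^4 ≡ 9 (mod 13)  [q = 3: ≢ 1 ✓]
Every test exponent gives a nontrivial residue, hence 6 generates the full group.

Yes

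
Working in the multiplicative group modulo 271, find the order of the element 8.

45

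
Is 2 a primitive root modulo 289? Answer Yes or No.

No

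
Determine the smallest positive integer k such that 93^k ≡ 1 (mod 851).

36

The order of 93 must divide φ(851) = φ(23·37) = (23−1)·(37−1) = 22·36 = 792 = 2^3 · 3^2 · 11.
Divisors of 792: 1, 2, 3, 4, 6, 8, 9, 11, 12, 18, 22, 24, 33, 36, 44, 66, 72, 88, 99, 132, 198, 264, 396, 792.
Test each divisor d:
93^1 ≡ 93
93^2 ≡ 139
93^3 ≡ 162
93^4 ≡ 599
93^6 ≡ 714
93^8 ≡ 530
93^9 ≡ 783
93^11 ≡ 760
93^12 ≡ 47
93^18 ≡ 369
93^22 ≡ 622
93^24 ≡ 507
93^33 ≡ 415
93^36 ≡ 1
Therefore the multiplicative order of 93 modulo 851 is 36.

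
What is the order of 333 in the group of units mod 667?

308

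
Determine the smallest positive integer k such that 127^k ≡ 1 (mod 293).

292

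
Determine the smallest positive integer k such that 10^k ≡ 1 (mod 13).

The order of 10 must divide φ(13) = 13 − 1 = 12 = 2^2 · 3.
Divisors of 12: 1, 2, 3, 4, 6, 12.
Compute 10^d (mod 13) for the divisors d until we hit 1:
10^1 ≡ 10 (mod 13)
10^2 ≡ 9 (mod 13)
10^3 ≡ 12 (mod 13)
10^4 ≡ 3 (mod 13)
10^6 ≡ 1 (mod 13) ✓
Therefore the multiplicative order of 10 modulo 13 is 6.

6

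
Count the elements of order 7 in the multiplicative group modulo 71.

6

φ(71) = 71 − 1 = 70 = 2 · 5 · 7.
Since (Z/71Z)^× is cyclic of order 70, the number of elements of order d is φ(d) when d | 70 and 0 otherwise.
7 | 70, and φ(7) = 7 − 1 = 6.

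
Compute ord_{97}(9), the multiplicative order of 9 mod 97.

24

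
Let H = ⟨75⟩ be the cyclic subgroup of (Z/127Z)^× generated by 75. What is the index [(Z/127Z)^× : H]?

7

ord(75) | φ(127) = 127 − 1 = 126 = 2 · 3^2 · 7.
Divisors of 126: 1, 2, 3, 6, 7, 9, 14, 18, 21, 42, 63, 126.
Check 75^d mod 127 for each divisor in increasing order:
75^1 ≡ 75 (mod 127)
75^2 ≡ 37 (mod 127)
75^3 ≡ 108 (mod 127)
75^6 ≡ 107 (mod 127)
75^7 ≡ 24 (mod 127)
75^9 ≡ 126 (mod 127)
75^14 ≡ 68 (mod 127)
75^18 ≡ 1 (mod 127) ✓
So ord_127(75) = 18, hence |⟨75⟩| = 18.
[(Z/127Z)^× : ⟨75⟩] = 126/18 = 7.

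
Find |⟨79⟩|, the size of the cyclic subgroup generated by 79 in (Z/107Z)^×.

53

Since 79 ∈ (Z/107Z)^×, its order divides φ(107) = 107 − 1 = 106 = 2 · 53.
Divisors of 106: 1, 2, 53, 106.
Check 79^d mod 107 for each divisor in increasing order:
79^1 ≡ 79
79^2 ≡ 35
79^53 ≡ 1
So ord_107(79) = 53.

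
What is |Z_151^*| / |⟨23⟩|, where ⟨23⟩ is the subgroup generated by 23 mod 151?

5

ord(23) | φ(151) = 151 − 1 = 150 = 2 · 3 · 5^2.
Divisors of 150: 1, 2, 3, 5, 6, 10, 15, 25, 30, 50, 75, 150.
Test each divisor d:
23^1 ≡ 23 (mod 151)
23^2 ≡ 76 (mod 151)
23^3 ≡ 87 (mod 151)
23^5 ≡ 119 (mod 151)
23^6 ≡ 19 (mod 151)
23^10 ≡ 118 (mod 151)
23^15 ≡ 150 (mod 151)
23^25 ≡ 33 (mod 151)
23^30 ≡ 1 (mod 151) ✓
So ord_151(23) = 30, hence |⟨23⟩| = 30.
The index is φ(151) / ord(23) = 150 / 30 = 5.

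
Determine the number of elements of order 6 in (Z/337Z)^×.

2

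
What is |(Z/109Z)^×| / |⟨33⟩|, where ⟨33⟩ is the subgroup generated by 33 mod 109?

27

Since 33 ∈ (Z/109Z)^×, its order divides φ(109) = 109 − 1 = 108 = 2^2 · 3^3.
Divisors of 108: 1, 2, 3, 4, 6, 9, 12, 18, 27, 36, 54, 108.
Evaluate successive powers at the divisors of 108:
33^1 ≡ 33
33^2 ≡ 108
33^3 ≡ 76
33^4 ≡ 1
So ord_109(33) = 4, hence |⟨33⟩| = 4.
Index = |(Z/109Z)^×| / |⟨33⟩| = 108 / 4 = 27.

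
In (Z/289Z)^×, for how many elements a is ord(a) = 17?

φ(289) = φ(17^2) = 17·(17−1) = 272 = 2^4 · 17.
(Z/289Z)^× is cyclic (|G| = 272); a cyclic group of order m has exactly φ(d) elements of each order d | m, and none otherwise.
17 | 272, and φ(17) = 17 − 1 = 16.

16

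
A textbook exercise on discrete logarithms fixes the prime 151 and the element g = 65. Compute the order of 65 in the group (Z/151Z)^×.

50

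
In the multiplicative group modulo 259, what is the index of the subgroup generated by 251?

18

By Lagrange's theorem, ord_259(251) divides φ(259) = φ(7·37) = (7−1)·(37−1) = 6·36 = 216 = 2^3 · 3^3.
Divisors of 216: 1, 2, 3, 4, 6, 8, 9, 12, 18, 24, 27, 36, 54, 72, 108, 216.
Check 251^d mod 259 for each divisor in increasing order:
251^1 ≡ 251 (mod 259)
251^2 ≡ 64 (mod 259)
251^3 ≡ 6 (mod 259)
251^4 ≡ 211 (mod 259)
251^6 ≡ 36 (mod 259)
251^8 ≡ 232 (mod 259)
251^9 ≡ 216 (mod 259)
251^12 ≡ 1 (mod 259) ✓
The order of 251 is 12, so the subgroup it generates has 12 elements.
The index is φ(259) / ord(251) = 216 / 12 = 18.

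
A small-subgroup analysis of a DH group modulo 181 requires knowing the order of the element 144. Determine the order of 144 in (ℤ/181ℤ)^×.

ord(144) | φ(181) = 181 − 1 = 180 = 2^2 · 3^2 · 5.
Divisors of 180: 1, 2, 3, 4, 5, 6, 9, 10, 12, 15, 18, 20, 30, 36, 45, 60, 90, 180.
Compute 144^d (mod 181) for the divisors d until we hit 1:
144^1 ≡ 144 (mod 181)
144^2 ≡ 102 (mod 181)
144^3 ≡ 27 (mod 181)
144^4 ≡ 87 (mod 181)
144^5 ≡ 39 (mod 181)
144^6 ≡ 5 (mod 181)
144^9 ≡ 135 (mod 181)
144^10 ≡ 73 (mod 181)
144^12 ≡ 25 (mod 181)
144^15 ≡ 132 (mod 181)
144^18 ≡ 125 (mod 181)
144^20 ≡ 80 (mod 181)
144^30 ≡ 48 (mod 181)
144^36 ≡ 59 (mod 181)
144^45 ≡ 1 (mod 181) ✓
Hence ord(144) = 45.

45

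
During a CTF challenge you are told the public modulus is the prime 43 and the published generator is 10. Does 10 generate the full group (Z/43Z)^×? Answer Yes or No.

No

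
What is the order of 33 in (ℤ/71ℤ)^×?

70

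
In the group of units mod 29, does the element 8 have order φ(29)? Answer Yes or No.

Yes

φ(29) = 29 − 1 = 28 = 2^2 · 7.
It suffices to check that the order of 8 is not a proper divisor of 28: compute 8^(28/q) for q ∈ {2, 7}.
8^14 ≡ 28 (mod 29)  [q = 2: ≢ 1 ✓]
8^4 ≡ 7 (mod 29)  [q = 7: ≢ 1 ✓]
All checks pass, so 8 has order 28 and is a primitive root modulo 29.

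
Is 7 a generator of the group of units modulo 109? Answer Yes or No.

φ(109) = 109 − 1 = 108 = 2^2 · 3^3.
An element g generates (Z/109Z)^× iff g^(108/q) ≢ 1 (mod 109) for each prime q ∈ {2, 3}.
7^54 ≡ 1 (mod 109)  [q = 2: ≡ 1 ✗]
7^36 ≡ 63 (mod 109)  [q = 3: ≢ 1 ✓]
The check at q = 2 fails, so 7 generates a proper subgroup.

No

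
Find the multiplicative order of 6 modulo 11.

10

The order of 6 must divide φ(11) = 11 − 1 = 10 = 2 · 5.
Divisors of 10: 1, 2, 5, 10.
Check 6^d mod 11 for each divisor in increasing order:
6^1 ≡ 6 (mod 11)
6^2 ≡ 3 (mod 11)
6^5 ≡ 10 (mod 11)
6^10 ≡ 1 (mod 11) ✓
Therefore the multiplicative order of 6 modulo 11 is 10.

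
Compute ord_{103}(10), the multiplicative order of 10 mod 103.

The order of 10 must divide φ(103) = 103 − 1 = 102 = 2 · 3 · 17.
Divisors of 102: 1, 2, 3, 6, 17, 34, 51, 102.
Test each divisor d:
10^1 ≡ 10 (mod 103)
10^2 ≡ 100 (mod 103)
10^3 ≡ 73 (mod 103)
10^6 ≡ 76 (mod 103)
10^17 ≡ 102 (mod 103)
10^34 ≡ 1 (mod 103) ✓
The smallest such exponent is 34, so the order of 10 is 34.

34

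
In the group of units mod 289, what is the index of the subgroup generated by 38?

By Lagrange's theorem, ord_289(38) divides φ(289) = φ(17^2) = 17·(17−1) = 272 = 2^4 · 17.
Divisors of 272: 1, 2, 4, 8, 16, 17, 34, 68, 136, 272.
Evaluate successive powers at the divisors of 272:
38^1 ≡ 38
38^2 ≡ 288
38^4 ≡ 1
Thus |⟨38⟩| = ord(38) = 4.
The index is φ(289) / ord(38) = 272 / 4 = 68.

68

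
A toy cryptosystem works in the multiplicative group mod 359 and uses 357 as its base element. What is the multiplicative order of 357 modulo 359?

358

By Lagrange's theorem, ord_359(357) divides φ(359) = 359 − 1 = 358 = 2 · 179.
Divisors of 358: 1, 2, 179, 358.
Test each divisor d:
357^1 ≡ 357 (mod 359)
357^2 ≡ 4 (mod 359)
357^179 ≡ 358 (mod 359)
357^358 ≡ 1 (mod 359) ✓
Hence ord(357) = 358.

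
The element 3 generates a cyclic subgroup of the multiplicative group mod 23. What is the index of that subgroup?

Since 3 ∈ (Z/23Z)^×, its order divides φ(23) = 23 − 1 = 22 = 2 · 11.
Divisors of 22: 1, 2, 11, 22.
Compute 3^d (mod 23) for the divisors d until we hit 1:
3^1 ≡ 3 (mod 23)
3^2 ≡ 9 (mod 23)
3^11 ≡ 1 (mod 23) ✓
So ord_23(3) = 11, hence |⟨3⟩| = 11.
[(Z/23Z)^× : ⟨3⟩] = 22/11 = 2.

2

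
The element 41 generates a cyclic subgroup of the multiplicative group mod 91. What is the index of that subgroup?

By Lagrange's theorem, ord_91(41) divides φ(91) = φ(7·13) = (7−1)·(13−1) = 6·12 = 72 = 2^3 · 3^2.
Divisors of 72: 1, 2, 3, 4, 6, 8, 9, 12, 18, 24, 36, 72.
Test each divisor d:
41^1 ≡ 41
41^2 ≡ 43
41^3 ≡ 34
41^4 ≡ 29
41^6 ≡ 64
41^8 ≡ 22
41^9 ≡ 83
41^12 ≡ 1
So ord_91(41) = 12, hence |⟨41⟩| = 12.
The index is φ(91) / ord(41) = 72 / 12 = 6.

6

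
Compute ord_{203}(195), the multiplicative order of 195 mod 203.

28

Since 195 ∈ (Z/203Z)^×, its order divides φ(203) = φ(7·29) = (7−1)·(29−1) = 6·28 = 168 = 2^3 · 3 · 7.
Divisors of 168: 1, 2, 3, 4, 6, 7, 8, 12, 14, 21, 24, 28, 42, 56, 84, 168.
Evaluate successive powers at the divisors of 168:
195^1 ≡ 195
195^2 ≡ 64
195^3 ≡ 97
195^4 ≡ 36
195^6 ≡ 71
195^7 ≡ 41
195^8 ≡ 78
195^12 ≡ 169
195^14 ≡ 57
195^21 ≡ 104
195^24 ≡ 141
195^28 ≡ 1
The smallest such exponent is 28, so the order of 195 is 28.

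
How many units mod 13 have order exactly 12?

φ(13) = 13 − 1 = 12 = 2^2 · 3.
In a cyclic group of order 12, there are φ(d) elements of order d for each divisor d of 12, and zero for non-divisors.
12 = 2^2 · 3 divides 12, and φ(12) = 4.

4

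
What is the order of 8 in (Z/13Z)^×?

ord(8) | φ(13) = 13 − 1 = 12 = 2^2 · 3.
Divisors of 12: 1, 2, 3, 4, 6, 12.
Evaluate successive powers at the divisors of 12:
8^1 ≡ 8 (mod 13)
8^2 ≡ 12 (mod 13)
8^3 ≡ 5 (mod 13)
8^4 ≡ 1 (mod 13) ✓
Hence ord(8) = 4.

4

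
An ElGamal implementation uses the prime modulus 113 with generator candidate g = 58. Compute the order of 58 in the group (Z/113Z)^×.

112

Since 58 ∈ (Z/113Z)^×, its order divides φ(113) = 113 − 1 = 112 = 2^4 · 7.
Divisors of 112: 1, 2, 4, 7, 8, 14, 16, 28, 56, 112.
Test each divisor d:
58^1 ≡ 58 (mod 113)
58^2 ≡ 87 (mod 113)
58^4 ≡ 111 (mod 113)
58^7 ≡ 78 (mod 113)
58^8 ≡ 4 (mod 113)
58^14 ≡ 95 (mod 113)
58^16 ≡ 16 (mod 113)
58^28 ≡ 98 (mod 113)
58^56 ≡ 112 (mod 113)
58^112 ≡ 1 (mod 113) ✓
The smallest such exponent is 112, so the order of 58 is 112.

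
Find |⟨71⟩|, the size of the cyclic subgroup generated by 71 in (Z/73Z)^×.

18

The order of 71 must divide φ(73) = 73 − 1 = 72 = 2^3 · 3^2.
Divisors of 72: 1, 2, 3, 4, 6, 8, 9, 12, 18, 24, 36, 72.
Evaluate successive powers at the divisors of 72:
71^1 ≡ 71
71^2 ≡ 4
71^3 ≡ 65
71^4 ≡ 16
71^6 ≡ 64
71^8 ≡ 37
71^9 ≡ 72
71^12 ≡ 8
71^18 ≡ 1
Hence ord(71) = 18.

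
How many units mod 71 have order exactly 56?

0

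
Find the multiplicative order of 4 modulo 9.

3

By Lagrange's theorem, ord_9(4) divides φ(9) = φ(3^2) = 3·(3−1) = 6 = 2 · 3.
Divisors of 6: 1, 2, 3, 6.
Test each divisor d:
4^1 ≡ 4 (mod 9)
4^2 ≡ 7 (mod 9)
4^3 ≡ 1 (mod 9) ✓
Hence ord(4) = 3.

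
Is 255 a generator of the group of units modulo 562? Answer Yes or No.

φ(562) = φ(2)·φ(281) = 1·280 = 280 = 2^3 · 5 · 7.
255 is a primitive root mod 562 iff 255^(φ(562)/q) ≢ 1 for every prime q | φ(562), i.e. q ∈ {2, 5, 7}.
255^140 ≡ 561 (mod 562)  [q = 2: ≢ 1 ✓]
255^56 ≡ 153 (mod 562)  [q = 5: ≢ 1 ✓]
255^40 ≡ 109 (mod 562)  [q = 7: ≢ 1 ✓]
None equal 1, so ord_562(255) = 280: 255 is a primitive root.

Yes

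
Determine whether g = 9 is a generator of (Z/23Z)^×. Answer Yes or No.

φ(23) = 23 − 1 = 22 = 2 · 11.
Test 9^(22/q) mod 23 for each prime factor q of 22:
9^11 ≡ 1 (mod 23)  [q = 2: ≡ 1 ✗]
9^2 ≡ 12 (mod 23)  [q = 11: ≢ 1 ✓]
Since 9^11 ≡ 1, the order of 9 divides 11 < 22, so 9 is not a primitive root.

No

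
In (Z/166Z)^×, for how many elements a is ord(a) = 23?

0

φ(166) = φ(2)·φ(83) = 1·82 = 82 = 2 · 41.
In a cyclic group of order 82, there are φ(d) elements of order d for each divisor d of 82, and zero for non-divisors.
Since 23 ∤ 82, the count is 0.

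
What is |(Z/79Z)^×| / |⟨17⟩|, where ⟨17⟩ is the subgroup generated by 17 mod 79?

By Lagrange's theorem, ord_79(17) divides φ(79) = 79 − 1 = 78 = 2 · 3 · 13.
Divisors of 78: 1, 2, 3, 6, 13, 26, 39, 78.
Check 17^d mod 79 for each divisor in increasing order:
17^1 ≡ 17 (mod 79)
17^2 ≡ 52 (mod 79)
17^3 ≡ 15 (mod 79)
17^6 ≡ 67 (mod 79)
17^13 ≡ 78 (mod 79)
17^26 ≡ 1 (mod 79) ✓
So ord_79(17) = 26, hence |⟨17⟩| = 26.
Index = |(Z/79Z)^×| / |⟨17⟩| = 78 / 26 = 3.

3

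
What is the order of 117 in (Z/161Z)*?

By Lagrange's theorem, ord_161(117) divides φ(161) = φ(7·23) = (7−1)·(23−1) = 6·22 = 132 = 2^2 · 3 · 11.
Divisors of 132: 1, 2, 3, 4, 6, 11, 12, 22, 33, 44, 66, 132.
Check 117^d mod 161 for each divisor in increasing order:
117^1 ≡ 117
117^2 ≡ 4
117^3 ≡ 146
117^4 ≡ 16
117^6 ≡ 64
117^11 ≡ 24
117^12 ≡ 71
117^22 ≡ 93
117^33 ≡ 139
117^44 ≡ 116
117^66 ≡ 1
So ord_161(117) = 66.

66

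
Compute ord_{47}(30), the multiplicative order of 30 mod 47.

By Lagrange's theorem, ord_47(30) divides φ(47) = 47 − 1 = 46 = 2 · 23.
Divisors of 46: 1, 2, 23, 46.
Check 30^d mod 47 for each divisor in increasing order:
30^1 ≡ 30
30^2 ≡ 7
30^23 ≡ 46
30^46 ≡ 1
The smallest such exponent is 46, so the order of 30 is 46.

46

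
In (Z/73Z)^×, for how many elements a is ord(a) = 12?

φ(73) = 73 − 1 = 72 = 2^3 · 3^2.
Since (Z/73Z)^× is cyclic of order 72, the number of elements of order d is φ(d) when d | 72 and 0 otherwise.
12 = 2^2 · 3 divides 72, and φ(12) = 4.

4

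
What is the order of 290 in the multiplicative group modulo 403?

The order of 290 must divide φ(403) = φ(13·31) = (13−1)·(31−1) = 12·30 = 360 = 2^3 · 3^2 · 5.
Divisors of 360: 1, 2, 3, 4, 5, 6, 8, 9, 10, 12, 15, 18, 20, 24, 30, 36, 40, 45, 60, 72, 90, 120, 180, 360.
Check 290^d mod 403 for each divisor in increasing order:
290^1 ≡ 290 (mod 403)
290^2 ≡ 276 (mod 403)
290^3 ≡ 246 (mod 403)
290^4 ≡ 9 (mod 403)
290^5 ≡ 192 (mod 403)
290^6 ≡ 66 (mod 403)
290^8 ≡ 81 (mod 403)
290^9 ≡ 116 (mod 403)
290^10 ≡ 191 (mod 403)
290^12 ≡ 326 (mod 403)
290^15 ≡ 402 (mod 403)
290^18 ≡ 157 (mod 403)
290^20 ≡ 211 (mod 403)
290^24 ≡ 287 (mod 403)
290^30 ≡ 1 (mod 403) ✓
Therefore the multiplicative order of 290 modulo 403 is 30.

30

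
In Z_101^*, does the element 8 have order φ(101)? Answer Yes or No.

φ(101) = 101 − 1 = 100 = 2^2 · 5^2.
8 is a primitive root mod 101 iff 8^(φ(101)/q) ≢ 1 for every prime q | φ(101), i.e. q ∈ {2, 5}.
8^50 ≡ 100 (mod 101)  [q = 2: ≢ 1 ✓]
8^20 ≡ 87 (mod 101)  [q = 5: ≢ 1 ✓]
None equal 1, so ord_101(8) = 100: 8 is a primitive root.

Yes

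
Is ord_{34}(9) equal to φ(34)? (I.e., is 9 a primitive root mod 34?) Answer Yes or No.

No

φ(34) = φ(2)·φ(17) = 1·16 = 16 = 2^4.
It suffices to check that the order of 9 is not a proper divisor of 16: compute 9^(16/q) for q ∈ {2}.
9^8 ≡ 1 (mod 34)  [q = 2: ≡ 1 ✗]
The check at q = 2 fails, so 9 generates a proper subgroup.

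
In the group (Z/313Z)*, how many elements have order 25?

0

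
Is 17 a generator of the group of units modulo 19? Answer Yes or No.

φ(19) = 19 − 1 = 18 = 2 · 3^2.
An element g generates (Z/19Z)^× iff g^(18/q) ≢ 1 (mod 19) for each prime q ∈ {2, 3}.
17^9 ≡ 1 (mod 19)  [q = 2: ≡ 1 ✗]
17^6 ≡ 7 (mod 19)  [q = 3: ≢ 1 ✓]
17^9 ≡ 1 shows ord(17) | 9, strictly less than φ(19); not a primitive root.

No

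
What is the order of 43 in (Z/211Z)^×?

21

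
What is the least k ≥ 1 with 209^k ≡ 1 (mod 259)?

ord(209) | φ(259) = φ(7·37) = (7−1)·(37−1) = 6·36 = 216 = 2^3 · 3^3.
Divisors of 216: 1, 2, 3, 4, 6, 8, 9, 12, 18, 24, 27, 36, 54, 72, 108, 216.
Check 209^d mod 259 for each divisor in increasing order:
209^1 ≡ 209
209^2 ≡ 169
209^3 ≡ 97
209^4 ≡ 71
209^6 ≡ 85
209^8 ≡ 120
209^9 ≡ 216
209^12 ≡ 232
209^18 ≡ 36
209^24 ≡ 211
209^27 ≡ 6
209^36 ≡ 1
Hence ord(209) = 36.

36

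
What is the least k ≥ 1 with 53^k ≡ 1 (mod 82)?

40

Since 53 ∈ (Z/82Z)^×, its order divides φ(82) = φ(2)·φ(41) = 1·40 = 40 = 2^3 · 5.
Divisors of 40: 1, 2, 4, 5, 8, 10, 20, 40.
Evaluate successive powers at the divisors of 40:
53^1 ≡ 53 (mod 82)
53^2 ≡ 21 (mod 82)
53^4 ≡ 31 (mod 82)
53^5 ≡ 3 (mod 82)
53^8 ≡ 59 (mod 82)
53^10 ≡ 9 (mod 82)
53^20 ≡ 81 (mod 82)
53^40 ≡ 1 (mod 82) ✓
Hence ord(53) = 40.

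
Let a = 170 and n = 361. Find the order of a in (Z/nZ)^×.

ord(170) | φ(361) = φ(19^2) = 19·(19−1) = 342 = 2 · 3^2 · 19.
Divisors of 342: 1, 2, 3, 6, 9, 18, 19, 38, 57, 114, 171, 342.
Test each divisor d:
170^1 ≡ 170
170^2 ≡ 20
170^3 ≡ 151
170^6 ≡ 58
170^9 ≡ 94
170^18 ≡ 172
170^19 ≡ 360
170^38 ≡ 1
So ord_361(170) = 38.

38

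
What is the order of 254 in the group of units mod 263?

262

The order of 254 must divide φ(263) = 263 − 1 = 262 = 2 · 131.
Divisors of 262: 1, 2, 131, 262.
Compute 254^d (mod 263) for the divisors d until we hit 1:
254^1 ≡ 254 (mod 263)
254^2 ≡ 81 (mod 263)
254^131 ≡ 262 (mod 263)
254^262 ≡ 1 (mod 263) ✓
Hence ord(254) = 262.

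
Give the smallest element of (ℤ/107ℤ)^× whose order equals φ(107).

φ(107) = 107 − 1 = 106 = 2 · 53.
g is a primitive root iff g^(106/q) ≢ 1 (mod 107) for each prime q ∈ {2, 53}.
g = 2: 2^53 ≡ 106; 2^2 ≡ 4 — none is 1, so 2 is a primitive root.
The smallest primitive root modulo 107 is 2.

2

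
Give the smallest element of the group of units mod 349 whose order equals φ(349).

φ(349) = 349 − 1 = 348 = 2^2 · 3 · 29.
Test candidates g = 2, 3, … against the prime factors q ∈ {2, 3, 29} of φ(349): g is a generator iff g^(348/q) ≢ 1 for every such q.
g = 2: 2^174 ≡ 348; 2^116 ≡ 226; 2^12 ≡ 257 — none is 1, so 2 is a primitive root.
So 2 is the smallest generator of (Z/349Z)^×.

2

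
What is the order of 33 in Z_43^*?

The order of 33 must divide φ(43) = 43 − 1 = 42 = 2 · 3 · 7.
Divisors of 42: 1, 2, 3, 6, 7, 14, 21, 42.
Test each divisor d:
33^1 ≡ 33 (mod 43)
33^2 ≡ 14 (mod 43)
33^3 ≡ 32 (mod 43)
33^6 ≡ 35 (mod 43)
33^7 ≡ 37 (mod 43)
33^14 ≡ 36 (mod 43)
33^21 ≡ 42 (mod 43)
33^42 ≡ 1 (mod 43) ✓
The smallest such exponent is 42, so the order of 33 is 42.

42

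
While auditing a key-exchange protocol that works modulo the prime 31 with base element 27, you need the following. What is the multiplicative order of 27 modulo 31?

10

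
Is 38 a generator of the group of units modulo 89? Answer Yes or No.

φ(89) = 89 − 1 = 88 = 2^3 · 11.
Test 38^(88/q) mod 89 for each prime factor q of 88:
38^44 ≡ 88 (mod 89)  [q = 2: ≢ 1 ✓]
38^8 ≡ 67 (mod 89)  [q = 11: ≢ 1 ✓]
None equal 1, so ord_89(38) = 88: 38 is a primitive root.

Yes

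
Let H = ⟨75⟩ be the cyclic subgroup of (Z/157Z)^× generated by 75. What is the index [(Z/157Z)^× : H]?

The order of 75 must divide φ(157) = 157 − 1 = 156 = 2^2 · 3 · 13.
Divisors of 156: 1, 2, 3, 4, 6, 12, 13, 26, 39, 52, 78, 156.
Check 75^d mod 157 for each divisor in increasing order:
75^1 ≡ 75 (mod 157)
75^2 ≡ 130 (mod 157)
75^3 ≡ 16 (mod 157)
75^4 ≡ 101 (mod 157)
75^6 ≡ 99 (mod 157)
75^12 ≡ 67 (mod 157)
75^13 ≡ 1 (mod 157) ✓
Thus |⟨75⟩| = ord(75) = 13.
Index = |(Z/157Z)^×| / |⟨75⟩| = 156 / 13 = 12.

12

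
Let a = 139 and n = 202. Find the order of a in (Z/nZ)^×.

The order of 139 must divide φ(202) = φ(2)·φ(101) = 1·100 = 100 = 2^2 · 5^2.
Divisors of 100: 1, 2, 4, 5, 10, 20, 25, 50, 100.
Compute 139^d (mod 202) for the divisors d until we hit 1:
139^1 ≡ 139
139^2 ≡ 131
139^4 ≡ 193
139^5 ≡ 163
139^10 ≡ 107
139^20 ≡ 137
139^25 ≡ 111
139^50 ≡ 201
139^100 ≡ 1
The smallest such exponent is 100, so the order of 139 is 100.

100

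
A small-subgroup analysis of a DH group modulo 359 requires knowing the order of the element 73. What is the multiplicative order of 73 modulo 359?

179

ord(73) | φ(359) = 359 − 1 = 358 = 2 · 179.
Divisors of 358: 1, 2, 179, 358.
Compute 73^d (mod 359) for the divisors d until we hit 1:
73^1 ≡ 73 (mod 359)
73^2 ≡ 303 (mod 359)
73^179 ≡ 1 (mod 359) ✓
The smallest such exponent is 179, so the order of 73 is 179.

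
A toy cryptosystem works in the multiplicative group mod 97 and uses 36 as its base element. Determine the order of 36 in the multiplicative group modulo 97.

6

Since 36 ∈ (Z/97Z)^×, its order divides φ(97) = 97 − 1 = 96 = 2^5 · 3.
Divisors of 96: 1, 2, 3, 4, 6, 8, 12, 16, 24, 32, 48, 96.
Compute 36^d (mod 97) for the divisors d until we hit 1:
36^1 ≡ 36
36^2 ≡ 35
36^3 ≡ 96
36^4 ≡ 61
36^6 ≡ 1
The smallest such exponent is 6, so the order of 36 is 6.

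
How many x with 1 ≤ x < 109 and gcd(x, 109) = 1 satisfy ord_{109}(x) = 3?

2

φ(109) = 109 − 1 = 108 = 2^2 · 3^3.
(Z/109Z)^× is cyclic (|G| = 108); a cyclic group of order m has exactly φ(d) elements of each order d | m, and none otherwise.
3 | 108, and φ(3) = 3 − 1 = 2.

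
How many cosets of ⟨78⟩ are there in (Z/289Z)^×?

1

ord(78) | φ(289) = φ(17^2) = 17·(17−1) = 272 = 2^4 · 17.
Divisors of 272: 1, 2, 4, 8, 16, 17, 34, 68, 136, 272.
Compute 78^d (mod 289) for the divisors d until we hit 1:
78^1 ≡ 78 (mod 289)
78^2 ≡ 15 (mod 289)
78^4 ≡ 225 (mod 289)
78^8 ≡ 50 (mod 289)
78^16 ≡ 188 (mod 289)
78^17 ≡ 214 (mod 289)
78^34 ≡ 134 (mod 289)
78^68 ≡ 38 (mod 289)
78^136 ≡ 288 (mod 289)
78^272 ≡ 1 (mod 289) ✓
So ord_289(78) = 272, hence |⟨78⟩| = 272.
[(Z/289Z)^× : ⟨78⟩] = 272/272 = 1.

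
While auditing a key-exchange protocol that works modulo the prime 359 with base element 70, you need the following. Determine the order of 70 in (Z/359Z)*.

358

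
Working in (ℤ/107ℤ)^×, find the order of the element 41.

53

By Lagrange's theorem, ord_107(41) divides φ(107) = 107 − 1 = 106 = 2 · 53.
Divisors of 106: 1, 2, 53, 106.
Evaluate successive powers at the divisors of 106:
41^1 ≡ 41 (mod 107)
41^2 ≡ 76 (mod 107)
41^53 ≡ 1 (mod 107) ✓
Therefore the multiplicative order of 41 modulo 107 is 53.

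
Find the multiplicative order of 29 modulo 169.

Since 29 ∈ (Z/169Z)^×, its order divides φ(169) = φ(13^2) = 13·(13−1) = 156 = 2^2 · 3 · 13.
Divisors of 156: 1, 2, 3, 4, 6, 12, 13, 26, 39, 52, 78, 156.
Evaluate successive powers at the divisors of 156:
29^1 ≡ 29 (mod 169)
29^2 ≡ 165 (mod 169)
29^3 ≡ 53 (mod 169)
29^4 ≡ 16 (mod 169)
29^6 ≡ 105 (mod 169)
29^12 ≡ 40 (mod 169)
29^13 ≡ 146 (mod 169)
29^26 ≡ 22 (mod 169)
29^39 ≡ 1 (mod 169) ✓
The smallest such exponent is 39, so the order of 29 is 39.

39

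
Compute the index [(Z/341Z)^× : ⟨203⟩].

10

The order of 203 must divide φ(341) = φ(11·31) = (11−1)·(31−1) = 10·30 = 300 = 2^2 · 3 · 5^2.
Divisors of 300: 1, 2, 3, 4, 5, 6, 10, 12, 15, 20, 25, 30, 50, 60, 75, 100, 150, 300.
Evaluate successive powers at the divisors of 300:
203^1 ≡ 203 (mod 341)
203^2 ≡ 289 (mod 341)
203^3 ≡ 15 (mod 341)
203^4 ≡ 317 (mod 341)
203^5 ≡ 243 (mod 341)
203^6 ≡ 225 (mod 341)
203^10 ≡ 56 (mod 341)
203^12 ≡ 157 (mod 341)
203^15 ≡ 309 (mod 341)
203^20 ≡ 67 (mod 341)
203^25 ≡ 254 (mod 341)
203^30 ≡ 1 (mod 341) ✓
Thus |⟨203⟩| = ord(203) = 30.
The index is φ(341) / ord(203) = 300 / 30 = 10.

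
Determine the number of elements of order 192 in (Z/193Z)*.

φ(193) = 193 − 1 = 192 = 2^6 · 3.
Since (Z/193Z)^× is cyclic of order 192, the number of elements of order d is φ(d) when d | 192 and 0 otherwise.
192 = 2^6 · 3 divides 192, and φ(192) = 64.

64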